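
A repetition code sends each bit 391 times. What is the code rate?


Rate = k/n = 1/391

1/391


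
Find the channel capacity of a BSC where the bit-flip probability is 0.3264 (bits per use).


H(p) = -p*log2(p) - (1-p)*log2(1-p) = -0.3264*log2(0.3264) - 0.6736*log2(0.6736) = 0.527230 + 0.383976 = 0.9112. C = 1 - H(p) = 1 - 0.9112 = 0.0888

0.0888 bits


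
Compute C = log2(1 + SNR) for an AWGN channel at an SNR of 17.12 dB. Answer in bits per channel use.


SNR_linear = 10^(17.12/10) = 51.5229; C = log2(1 + SNR_linear) = log2(1 + 51.5229) = 5.7149

5.7149 bits/channel use


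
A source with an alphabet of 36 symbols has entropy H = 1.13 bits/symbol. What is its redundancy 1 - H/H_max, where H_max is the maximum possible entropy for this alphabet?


H_max = log2(K) = log2(36) = 5.1699 bits/symbol. Redundancy = 1 - H/H_max = 1 - 1.13/5.1699 = 1 - 0.2186 = 0.7814

0.7814


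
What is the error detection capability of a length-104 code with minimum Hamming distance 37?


Detection capability = d_min - 1 = 37 - 1 = 36

36 errors


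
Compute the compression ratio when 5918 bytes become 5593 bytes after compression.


Ratio = original / compressed = 5918 / 5593 = 1.0581

1.0581


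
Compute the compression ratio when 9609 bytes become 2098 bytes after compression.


Ratio = original / compressed = 9609 / 2098 = 4.5801

4.5801


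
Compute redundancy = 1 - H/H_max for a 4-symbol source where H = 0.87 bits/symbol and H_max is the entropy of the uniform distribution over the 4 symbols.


H_max = log2(K) = log2(4) = 2.0 bits/symbol. Redundancy = 1 - H/H_max = 1 - 0.87/2.0 = 1 - 0.435 = 0.565

0.565


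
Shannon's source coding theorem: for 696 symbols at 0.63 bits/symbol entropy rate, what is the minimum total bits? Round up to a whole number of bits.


Minimum bits >= n * H = 696 * 0.63 = 438.48, rounded up to a whole number of bits = 439

439 bits


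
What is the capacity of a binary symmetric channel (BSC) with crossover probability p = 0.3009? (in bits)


H(p) = -p*log2(p) - (1-p)*log2(1-p) = -0.3009*log2(0.3009) - 0.6991*log2(0.6991) = 0.521353 + 0.361036 = 0.8824. C = 1 - H(p) = 1 - 0.8824 = 0.1176

0.1176 bits


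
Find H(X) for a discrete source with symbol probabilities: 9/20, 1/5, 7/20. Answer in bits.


H = -sum(p_i * log2(p_i)). Terms: -(9/20)*log2(9/20) = 0.518401; -(1/5)*log2(1/5) = 0.464386; -(7/20)*log2(7/20) = 0.530101. H = 0.518401 + 0.464386 + 0.530101 = 1.5129

1.5129 bits


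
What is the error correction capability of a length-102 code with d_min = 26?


Correction capability = floor((d-1)/2) = floor((26-1)/2) = 12

12 errors


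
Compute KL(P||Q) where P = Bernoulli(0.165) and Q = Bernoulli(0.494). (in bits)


KL = p*log2(p/q) + (1-p)*log2((1-p)/(1-q)) = 0.165*log2(0.165/0.494) + 0.835*log2(0.835/0.506) = 0.3424

0.3424 bits


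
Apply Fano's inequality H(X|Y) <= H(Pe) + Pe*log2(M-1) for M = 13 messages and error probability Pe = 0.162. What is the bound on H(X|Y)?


H(Pe) = -Pe*log2(Pe) - (1-Pe)*log2(1-Pe) = -0.162*log2(0.162) - 0.838*log2(0.838) = 0.425401 + 0.213671 = 0.6391. Pe*log2(M-1) = 0.162*log2(12) = 0.580764. Bound = H(Pe) + Pe*log2(M-1) = 0.425401 + 0.213671 + 0.580764 = 1.2198

1.2198 bits


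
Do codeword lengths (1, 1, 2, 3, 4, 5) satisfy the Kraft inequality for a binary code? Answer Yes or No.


Kraft sum = sum(2^(-l_i)) = 1.4688, need <= 1. Result: violated (a binary prefix-free code with these lengths cannot exist)

No


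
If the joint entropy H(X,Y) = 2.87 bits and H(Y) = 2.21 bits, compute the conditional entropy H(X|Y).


H(X|Y) = H(X,Y) - H(Y) = 2.87 - 2.21 = 0.66

0.66 bits


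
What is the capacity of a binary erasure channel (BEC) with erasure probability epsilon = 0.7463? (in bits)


C = 1 - epsilon = 1 - 0.7463 = 0.2537

0.2537 bits


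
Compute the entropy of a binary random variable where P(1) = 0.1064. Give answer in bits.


H = -p*log2(p) - (1-p)*log2(1-p). -0.1064*log2(0.1064) = 0.343931; -0.8936*log2(0.8936) = 0.145030. H = 0.343931 + 0.145030 = 0.489

0.489 bits


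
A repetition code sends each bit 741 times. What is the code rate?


Rate = k/n = 1/741

1/741


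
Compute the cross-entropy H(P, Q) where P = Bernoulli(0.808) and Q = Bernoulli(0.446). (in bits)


H(P,Q) = -p*log2(q) - (1-p)*log2(1-q). -0.808*log2(0.446) = 0.941227; -0.192*log2(0.554) = 0.163592. H(P,Q) = 0.941227 + 0.163592 = 1.1048

1.1048 bits


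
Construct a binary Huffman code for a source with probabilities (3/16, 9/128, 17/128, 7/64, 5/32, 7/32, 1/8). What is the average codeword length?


Huffman construction (repeatedly merge the two least-probable nodes; each merge adds 1 bit to every symbol beneath it): 9/128 + 7/64 = 23/128; 1/8 + 17/128 = 33/128; 5/32 + 23/128 = 43/128; 3/16 + 7/32 = 13/32; 33/128 + 43/128 = 19/32; 13/32 + 19/32 = 1. Resulting codeword lengths (in the order the probabilities were given): (2, 4, 3, 4, 3, 2, 3). L_avg = sum(p_i * l_i) = 3/16*2 + 9/128*4 + 17/128*3 + 7/64*4 + 5/32*3 + 7/32*2 + 1/8*3 = 355/128 = 2.7734

2.7734 bits


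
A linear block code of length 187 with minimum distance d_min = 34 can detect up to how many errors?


Detection capability = d_min - 1 = 34 - 1 = 33

33 errors


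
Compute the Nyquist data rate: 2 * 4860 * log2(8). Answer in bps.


Rate = 2 * B * log2(M) = 2 * 4860 * 3.0 = 29160.0

29160.0 bps


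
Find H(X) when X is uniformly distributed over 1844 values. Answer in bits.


H = log2(n) = log2(1844) = 10.8486

10.8486 bits


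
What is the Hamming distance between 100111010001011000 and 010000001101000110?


Count differing positions: ^ ^ . ^ ^ ^ . ^ ^ ^ . . . ^ ^ ^ ^ . = 12 differences

12


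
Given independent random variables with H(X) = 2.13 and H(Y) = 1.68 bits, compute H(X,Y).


For independent variables, H(X,Y) = H(X) + H(Y) = 2.13 + 1.68 = 3.81

3.81 bits


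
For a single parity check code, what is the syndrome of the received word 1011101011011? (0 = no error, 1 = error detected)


Syndrome = XOR of all bits = 1 XOR 0 XOR 1 XOR 1 XOR 1 XOR 0 XOR 1 XOR 0 XOR 1 XOR 1 XOR 0 XOR 1 XOR 1 = 1

1


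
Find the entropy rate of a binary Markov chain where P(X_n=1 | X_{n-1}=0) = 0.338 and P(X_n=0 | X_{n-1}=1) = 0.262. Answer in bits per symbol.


Stationary distribution: pi_0 = p10/(p01+p10) = 0.4367, pi_1 = 0.5633. Entropy rate H' = pi_0*H(p01) + pi_1*H(p10) = 0.4367*0.9229 + 0.5633*0.8297 = 0.8704

0.8704 bits/symbol


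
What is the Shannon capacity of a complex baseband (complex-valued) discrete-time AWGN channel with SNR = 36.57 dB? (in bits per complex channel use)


SNR_linear = 10^(36.57/10) = 4539.4162; C = log2(1 + SNR_linear) = log2(1 + 4539.4162) = 12.1486

12.1486 bits/channel use


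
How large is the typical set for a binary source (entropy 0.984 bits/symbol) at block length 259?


log2|A_typical| = nH = 259 * 0.984 = 254.856, so |A_typical| ~ 2^254.856 = 5.240e+76

5.240e+76


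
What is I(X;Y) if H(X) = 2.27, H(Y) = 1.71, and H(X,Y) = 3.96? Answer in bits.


I(X;Y) = H(X) + H(Y) - H(X,Y) = 2.27 + 1.71 - 3.96 = 0.02

0.02 bits


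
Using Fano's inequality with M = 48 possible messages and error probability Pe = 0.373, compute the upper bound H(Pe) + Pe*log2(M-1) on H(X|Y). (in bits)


H(Pe) = -Pe*log2(Pe) - (1-Pe)*log2(1-Pe) = -0.373*log2(0.373) - 0.627*log2(0.627) = 0.530687 + 0.422261 = 0.9529. Pe*log2(M-1) = 0.373*log2(47) = 2.071862. Bound = H(Pe) + Pe*log2(M-1) = 0.530687 + 0.422261 + 2.071862 = 3.0248

3.0248 bits


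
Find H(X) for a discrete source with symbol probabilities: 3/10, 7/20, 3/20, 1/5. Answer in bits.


H = -sum(p_i * log2(p_i)). Terms: -(3/10)*log2(3/10) = 0.521090; -(7/20)*log2(7/20) = 0.530101; -(3/20)*log2(3/20) = 0.410545; -(1/5)*log2(1/5) = 0.464386. H = 0.521090 + 0.530101 + 0.410545 + 0.464386 = 1.9261

1.9261 bits


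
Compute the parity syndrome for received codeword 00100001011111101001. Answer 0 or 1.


Syndrome = XOR of all bits = 0 XOR 0 XOR 1 XOR 0 XOR 0 XOR 0 XOR 0 XOR 1 XOR 0 XOR 1 XOR 1 XOR 1 XOR 1 XOR 1 XOR 1 XOR 0 XOR 1 XOR 0 XOR 0 XOR 1 = 0

0


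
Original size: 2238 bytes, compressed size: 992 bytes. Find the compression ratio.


Ratio = original / compressed = 2238 / 992 = 2.256

2.256


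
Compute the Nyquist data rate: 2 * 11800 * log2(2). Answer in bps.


Rate = 2 * B * log2(M) = 2 * 11800 * 1.0 = 23600.0

23600.0 bps


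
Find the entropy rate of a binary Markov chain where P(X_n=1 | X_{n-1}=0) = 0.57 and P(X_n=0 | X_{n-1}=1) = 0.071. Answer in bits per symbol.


Stationary distribution: pi_0 = p10/(p01+p10) = 0.1108, pi_1 = 0.8892. Entropy rate H' = pi_0*H(p01) + pi_1*H(p10) = 0.1108*0.9858 + 0.8892*0.3696 = 0.4379

0.4379 bits/symbol


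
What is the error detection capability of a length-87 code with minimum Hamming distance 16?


Detection capability = d_min - 1 = 16 - 1 = 15

15 errors


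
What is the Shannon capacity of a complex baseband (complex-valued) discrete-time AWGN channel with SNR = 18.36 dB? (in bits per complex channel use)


SNR_linear = 10^(18.36/10) = 68.5488; C = log2(1 + SNR_linear) = log2(1 + 68.5488) = 6.12

6.12 bits/channel use


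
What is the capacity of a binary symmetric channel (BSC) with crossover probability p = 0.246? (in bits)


H(p) = -p*log2(p) - (1-p)*log2(1-p) = -0.246*log2(0.246) - 0.754*log2(0.754) = 0.497724 + 0.307152 = 0.8049. C = 1 - H(p) = 1 - 0.8049 = 0.1951

0.1951 bits


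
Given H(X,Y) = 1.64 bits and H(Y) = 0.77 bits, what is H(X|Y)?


H(X|Y) = H(X,Y) - H(Y) = 1.64 - 0.77 = 0.87

0.87 bits


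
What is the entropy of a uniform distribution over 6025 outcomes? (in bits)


H = log2(n) = log2(6025) = 12.5567

12.5567 bits


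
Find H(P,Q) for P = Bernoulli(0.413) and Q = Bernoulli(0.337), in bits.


H(P,Q) = -p*log2(q) - (1-p)*log2(1-q). -0.413*log2(0.337) = 0.648071; -0.587*log2(0.663) = 0.348044. H(P,Q) = 0.648071 + 0.348044 = 0.9961

0.9961 bits


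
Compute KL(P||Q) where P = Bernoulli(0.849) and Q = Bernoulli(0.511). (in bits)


KL = p*log2(p/q) + (1-p)*log2((1-p)/(1-q)) = 0.849*log2(0.849/0.511) + 0.151*log2(0.151/0.489) = 0.3659

0.3659 bits


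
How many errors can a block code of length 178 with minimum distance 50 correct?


Correction capability = floor((d-1)/2) = floor((50-1)/2) = 24

24 errors


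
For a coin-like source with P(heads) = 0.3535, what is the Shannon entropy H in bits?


H = -p*log2(p) - (1-p)*log2(1-p). -0.3535*log2(0.3535) = 0.530327; -0.6465*log2(0.6465) = 0.406828. H = 0.530327 + 0.406828 = 0.9372

0.9372 bits


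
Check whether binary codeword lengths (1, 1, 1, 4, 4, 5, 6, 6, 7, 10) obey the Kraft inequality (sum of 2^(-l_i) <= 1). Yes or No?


Kraft sum = sum(2^(-l_i)) = 1.6963, need <= 1. Result: violated (a binary prefix-free code with these lengths cannot exist)

No


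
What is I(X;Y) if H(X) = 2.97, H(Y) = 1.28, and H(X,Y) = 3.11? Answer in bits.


I(X;Y) = H(X) + H(Y) - H(X,Y) = 2.97 + 1.28 - 3.11 = 1.14

1.14 bits


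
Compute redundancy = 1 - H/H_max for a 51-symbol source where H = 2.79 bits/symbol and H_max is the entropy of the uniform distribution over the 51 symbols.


H_max = log2(K) = log2(51) = 5.6724 bits/symbol. Redundancy = 1 - H/H_max = 1 - 2.79/5.6724 = 1 - 0.4919 = 0.5081

0.5081


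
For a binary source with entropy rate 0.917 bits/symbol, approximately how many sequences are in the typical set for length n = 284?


log2|A_typical| = nH = 284 * 0.917 = 260.428, so |A_typical| ~ 2^260.428 = 2.493e+78

2.493e+78


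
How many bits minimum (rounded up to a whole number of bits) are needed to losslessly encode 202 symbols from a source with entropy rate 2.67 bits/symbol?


Minimum bits >= n * H = 202 * 2.67 = 539.34, rounded up to a whole number of bits = 540

540 bits


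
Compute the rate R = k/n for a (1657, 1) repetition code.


Rate = k/n = 1/1657

1/1657


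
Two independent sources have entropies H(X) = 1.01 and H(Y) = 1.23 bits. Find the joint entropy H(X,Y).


For independent variables, H(X,Y) = H(X) + H(Y) = 1.01 + 1.23 = 2.24

2.24 bits


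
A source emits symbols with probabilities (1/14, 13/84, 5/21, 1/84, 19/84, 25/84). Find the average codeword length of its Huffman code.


Huffman construction (repeatedly merge the two least-probable nodes; each merge adds 1 bit to every symbol beneath it): 1/84 + 1/14 = 1/12; 1/12 + 13/84 = 5/21; 19/84 + 5/21 = 13/28; 5/21 + 25/84 = 15/28; 13/28 + 15/28 = 1. Resulting codeword lengths (in the order the probabilities were given): (4, 3, 2, 4, 2, 2). L_avg = sum(p_i * l_i) = 1/14*4 + 13/84*3 + 5/21*2 + 1/84*4 + 19/84*2 + 25/84*2 = 65/28 = 2.3214

2.3214 bits


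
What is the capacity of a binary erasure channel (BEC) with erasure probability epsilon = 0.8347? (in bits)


C = 1 - epsilon = 1 - 0.8347 = 0.1653

0.1653 bits


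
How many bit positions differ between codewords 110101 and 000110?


Count differing positions: ^ ^ . . ^ ^ = 4 differences

4


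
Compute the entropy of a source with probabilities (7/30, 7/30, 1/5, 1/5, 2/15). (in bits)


H = -sum(p_i * log2(p_i)). Terms: -(7/30)*log2(7/30) = 0.489892; -(7/30)*log2(7/30) = 0.489892; -(1/5)*log2(1/5) = 0.464386; -(1/5)*log2(1/5) = 0.464386; -(2/15)*log2(2/15) = 0.387585. H = 0.489892 + 0.489892 + 0.464386 + 0.464386 + 0.387585 = 2.2961

2.2961 bits


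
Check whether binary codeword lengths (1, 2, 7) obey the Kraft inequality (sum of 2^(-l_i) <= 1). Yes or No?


Kraft sum = sum(2^(-l_i)) = 0.7578, need <= 1. Result: satisfied (a binary prefix-free code with these lengths exists)

Yes


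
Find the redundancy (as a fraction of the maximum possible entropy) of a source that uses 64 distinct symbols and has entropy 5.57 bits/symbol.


H_max = log2(K) = log2(64) = 6.0 bits/symbol. Redundancy = 1 - H/H_max = 1 - 5.57/6.0 = 1 - 0.9283 = 0.0717

0.0717


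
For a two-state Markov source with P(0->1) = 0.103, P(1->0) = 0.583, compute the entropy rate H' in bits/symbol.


Stationary distribution: pi_0 = p10/(p01+p10) = 0.8499, pi_1 = 0.1501. Entropy rate H' = pi_0*H(p01) + pi_1*H(p10) = 0.8499*0.4784 + 0.1501*0.98 = 0.5537

0.5537 bits/symbol


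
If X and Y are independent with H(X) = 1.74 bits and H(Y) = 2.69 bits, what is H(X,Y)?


For independent variables, H(X,Y) = H(X) + H(Y) = 1.74 + 2.69 = 4.43

4.43 bits


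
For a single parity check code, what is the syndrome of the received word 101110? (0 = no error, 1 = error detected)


Syndrome = XOR of all bits = 1 XOR 0 XOR 1 XOR 1 XOR 1 XOR 0 = 0

0


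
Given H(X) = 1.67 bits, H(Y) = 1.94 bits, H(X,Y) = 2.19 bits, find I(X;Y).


I(X;Y) = H(X) + H(Y) - H(X,Y) = 1.67 + 1.94 - 2.19 = 1.42

1.42 bits


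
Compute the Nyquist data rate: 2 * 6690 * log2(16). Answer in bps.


Rate = 2 * B * log2(M) = 2 * 6690 * 4.0 = 53520.0

53520.0 bps


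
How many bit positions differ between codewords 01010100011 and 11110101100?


Count differing positions: ^ . ^ . . . . ^ ^ ^ ^ = 6 differences

6


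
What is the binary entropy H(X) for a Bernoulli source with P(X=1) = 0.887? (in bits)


H = -p*log2(p) - (1-p)*log2(1-p). -0.887*log2(0.887) = 0.153446; -0.113*log2(0.113) = 0.355453. H = 0.153446 + 0.355453 = 0.5089

0.5089 bits


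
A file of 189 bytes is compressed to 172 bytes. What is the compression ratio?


Ratio = original / compressed = 189 / 172 = 1.0988

1.0988


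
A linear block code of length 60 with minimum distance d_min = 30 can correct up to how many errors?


Correction capability = floor((d-1)/2) = floor((30-1)/2) = 14

14 errors


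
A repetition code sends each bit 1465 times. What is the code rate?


Rate = k/n = 1/1465

1/1465


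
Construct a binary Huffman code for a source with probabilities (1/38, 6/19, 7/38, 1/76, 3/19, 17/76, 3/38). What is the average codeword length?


Huffman construction (repeatedly merge the two least-probable nodes; each merge adds 1 bit to every symbol beneath it): 1/76 + 1/38 = 3/76; 3/76 + 3/38 = 9/76; 9/76 + 3/19 = 21/76; 7/38 + 17/76 = 31/76; 21/76 + 6/19 = 45/76; 31/76 + 45/76 = 1. Resulting codeword lengths (in the order the probabilities were given): (5, 2, 2, 5, 3, 2, 4). L_avg = sum(p_i * l_i) = 1/38*5 + 6/19*2 + 7/38*2 + 1/76*5 + 3/19*3 + 17/76*2 + 3/38*4 = 185/76 = 2.4342

2.4342 bits


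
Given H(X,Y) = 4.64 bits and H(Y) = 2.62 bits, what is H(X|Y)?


H(X|Y) = H(X,Y) - H(Y) = 4.64 - 2.62 = 2.02

2.02 bits


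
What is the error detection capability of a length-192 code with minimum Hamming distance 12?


Detection capability = d_min - 1 = 12 - 1 = 11

11 errors


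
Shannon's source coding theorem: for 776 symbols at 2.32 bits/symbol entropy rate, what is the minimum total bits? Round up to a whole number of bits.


Minimum bits >= n * H = 776 * 2.32 = 1800.32, rounded up to a whole number of bits = 1801

1801 bits


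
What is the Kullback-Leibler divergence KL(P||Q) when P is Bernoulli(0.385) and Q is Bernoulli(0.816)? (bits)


KL = p*log2(p/q) + (1-p)*log2((1-p)/(1-q)) = 0.385*log2(0.385/0.816) + 0.615*log2(0.615/0.184) = 0.6534

0.6534 bits


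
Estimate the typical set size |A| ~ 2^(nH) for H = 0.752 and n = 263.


log2|A_typical| = nH = 263 * 0.752 = 197.776, so |A_typical| ~ 2^197.776 = 3.440e+59

3.440e+59


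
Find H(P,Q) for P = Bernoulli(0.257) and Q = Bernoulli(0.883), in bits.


H(P,Q) = -p*log2(q) - (1-p)*log2(1-q). -0.257*log2(0.883) = 0.046135; -0.743*log2(0.117) = 2.299897. H(P,Q) = 0.046135 + 2.299897 = 2.346

2.346 bits


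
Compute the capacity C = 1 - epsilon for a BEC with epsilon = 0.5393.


C = 1 - epsilon = 1 - 0.5393 = 0.4607

0.4607 bits


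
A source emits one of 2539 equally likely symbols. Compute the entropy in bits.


H = log2(n) = log2(2539) = 11.31

11.31 bits


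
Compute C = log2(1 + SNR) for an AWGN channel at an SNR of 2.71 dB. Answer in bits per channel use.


SNR_linear = 10^(2.71/10) = 1.8664; C = log2(1 + SNR_linear) = log2(1 + 1.8664) = 1.5192

1.5192 bits/channel use


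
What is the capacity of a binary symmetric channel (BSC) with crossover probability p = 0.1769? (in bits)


H(p) = -p*log2(p) - (1-p)*log2(1-p) = -0.1769*log2(0.1769) - 0.8231*log2(0.8231) = 0.442072 + 0.231176 = 0.6732. C = 1 - H(p) = 1 - 0.6732 = 0.3268

0.3268 bits


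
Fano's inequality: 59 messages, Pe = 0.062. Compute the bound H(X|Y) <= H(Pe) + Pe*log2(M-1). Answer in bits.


H(Pe) = -Pe*log2(Pe) - (1-Pe)*log2(1-Pe) = -0.062*log2(0.062) - 0.938*log2(0.938) = 0.248718 + 0.086615 = 0.3353. Pe*log2(M-1) = 0.062*log2(58) = 0.363195. Bound = H(Pe) + Pe*log2(M-1) = 0.248718 + 0.086615 + 0.363195 = 0.6985

0.6985 bits


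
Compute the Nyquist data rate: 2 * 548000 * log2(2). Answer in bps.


Rate = 2 * B * log2(M) = 2 * 548000 * 1.0 = 1096000.0

1096000.0 bps


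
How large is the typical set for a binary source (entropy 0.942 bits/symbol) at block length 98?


log2|A_typical| = nH = 98 * 0.942 = 92.316, so |A_typical| ~ 2^92.316 = 6.164e+27

6.164e+27


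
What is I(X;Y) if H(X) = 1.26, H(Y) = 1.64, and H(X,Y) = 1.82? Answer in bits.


I(X;Y) = H(X) + H(Y) - H(X,Y) = 1.26 + 1.64 - 1.82 = 1.08

1.08 bits


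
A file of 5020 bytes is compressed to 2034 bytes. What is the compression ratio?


Ratio = original / compressed = 5020 / 2034 = 2.468

2.468


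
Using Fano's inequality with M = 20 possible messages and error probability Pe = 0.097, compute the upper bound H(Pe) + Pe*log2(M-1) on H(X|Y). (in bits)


H(Pe) = -Pe*log2(Pe) - (1-Pe)*log2(1-Pe) = -0.097*log2(0.097) - 0.903*log2(0.903) = 0.326490 + 0.132924 = 0.4594. Pe*log2(M-1) = 0.097*log2(19) = 0.412049. Bound = H(Pe) + Pe*log2(M-1) = 0.326490 + 0.132924 + 0.412049 = 0.8715

0.8715 bits


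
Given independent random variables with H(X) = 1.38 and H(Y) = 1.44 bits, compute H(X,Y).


For independent variables, H(X,Y) = H(X) + H(Y) = 1.38 + 1.44 = 2.82

2.82 bits


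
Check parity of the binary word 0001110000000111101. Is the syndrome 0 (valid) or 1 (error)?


Syndrome = XOR of all bits = 0 XOR 0 XOR 0 XOR 1 XOR 1 XOR 1 XOR 0 XOR 0 XOR 0 XOR 0 XOR 0 XOR 0 XOR 0 XOR 1 XOR 1 XOR 1 XOR 1 XOR 0 XOR 1 = 0

0


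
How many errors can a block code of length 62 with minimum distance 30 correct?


Correction capability = floor((d-1)/2) = floor((30-1)/2) = 14

14 errors


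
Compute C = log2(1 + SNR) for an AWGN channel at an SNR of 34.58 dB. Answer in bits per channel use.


SNR_linear = 10^(34.58/10) = 2870.7806; C = log2(1 + SNR_linear) = log2(1 + 2870.7806) = 11.4877

11.4877 bits/channel use


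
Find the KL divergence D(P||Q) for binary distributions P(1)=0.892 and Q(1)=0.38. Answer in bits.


KL = p*log2(p/q) + (1-p)*log2((1-p)/(1-q)) = 0.892*log2(0.892/0.38) + 0.108*log2(0.108/0.62) = 0.8258

0.8258 bits


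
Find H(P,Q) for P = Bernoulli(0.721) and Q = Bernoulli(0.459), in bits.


H(P,Q) = -p*log2(q) - (1-p)*log2(1-q). -0.721*log2(0.459) = 0.809996; -0.279*log2(0.541) = 0.247278. H(P,Q) = 0.809996 + 0.247278 = 1.0573

1.0573 bits


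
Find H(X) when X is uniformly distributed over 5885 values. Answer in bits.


H = log2(n) = log2(5885) = 12.5228

12.5228 bits


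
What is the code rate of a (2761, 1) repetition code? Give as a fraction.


Rate = k/n = 1/2761

1/2761


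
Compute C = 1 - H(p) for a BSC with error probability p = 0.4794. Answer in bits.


H(p) = -p*log2(p) - (1-p)*log2(1-p) = -0.4794*log2(0.4794) - 0.5206*log2(0.5206) = 0.508499 + 0.490276 = 0.9988. C = 1 - H(p) = 1 - 0.9988 = 0.0012

0.0012 bits


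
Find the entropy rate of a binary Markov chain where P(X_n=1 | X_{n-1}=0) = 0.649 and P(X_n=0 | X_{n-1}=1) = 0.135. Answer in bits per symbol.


Stationary distribution: pi_0 = p10/(p01+p10) = 0.1722, pi_1 = 0.8278. Entropy rate H' = pi_0*H(p01) + pi_1*H(p10) = 0.1722*0.935 + 0.8278*0.571 = 0.6337

0.6337 bits/symbol


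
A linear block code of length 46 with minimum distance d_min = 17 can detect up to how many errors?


Detection capability = d_min - 1 = 17 - 1 = 16

16 errors


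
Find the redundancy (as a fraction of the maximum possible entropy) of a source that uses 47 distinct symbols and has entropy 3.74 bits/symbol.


H_max = log2(K) = log2(47) = 5.5546 bits/symbol. Redundancy = 1 - H/H_max = 1 - 3.74/5.5546 = 1 - 0.6733 = 0.3267

0.3267


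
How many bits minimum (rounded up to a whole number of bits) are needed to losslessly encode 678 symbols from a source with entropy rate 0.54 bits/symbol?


Minimum bits >= n * H = 678 * 0.54 = 366.12, rounded up to a whole number of bits = 367

367 bits


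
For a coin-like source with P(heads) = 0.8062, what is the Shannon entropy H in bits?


H = -p*log2(p) - (1-p)*log2(1-p). -0.8062*log2(0.8062) = 0.250559; -0.1938*log2(0.1938) = 0.458794. H = 0.250559 + 0.458794 = 0.7094

0.7094 bits


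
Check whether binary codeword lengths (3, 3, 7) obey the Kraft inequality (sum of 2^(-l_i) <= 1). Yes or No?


Kraft sum = sum(2^(-l_i)) = 0.2578, need <= 1. Result: satisfied (a binary prefix-free code with these lengths exists)

Yes


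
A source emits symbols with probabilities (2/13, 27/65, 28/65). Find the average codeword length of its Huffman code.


Huffman construction (repeatedly merge the two least-probable nodes; each merge adds 1 bit to every symbol beneath it): 2/13 + 27/65 = 37/65; 28/65 + 37/65 = 1. Resulting codeword lengths (in the order the probabilities were given): (2, 2, 1). L_avg = sum(p_i * l_i) = 2/13*2 + 27/65*2 + 28/65*1 = 102/65 = 1.5692

1.5692 bits


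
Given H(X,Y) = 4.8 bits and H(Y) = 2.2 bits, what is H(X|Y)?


H(X|Y) = H(X,Y) - H(Y) = 4.8 - 2.2 = 2.6

2.6 bits


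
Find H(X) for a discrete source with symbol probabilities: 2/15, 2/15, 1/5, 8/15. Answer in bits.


H = -sum(p_i * log2(p_i)). Terms: -(2/15)*log2(2/15) = 0.387585; -(2/15)*log2(2/15) = 0.387585; -(1/5)*log2(1/5) = 0.464386; -(8/15)*log2(8/15) = 0.483675. H = 0.387585 + 0.387585 + 0.464386 + 0.483675 = 1.7232

1.7232 bits


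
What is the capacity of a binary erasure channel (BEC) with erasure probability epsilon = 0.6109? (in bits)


C = 1 - epsilon = 1 - 0.6109 = 0.3891

0.3891 bits


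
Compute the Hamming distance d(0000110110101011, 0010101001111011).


Count differing positions: . . ^ . . ^ ^ ^ ^ ^ . ^ . . . . = 7 differences

7


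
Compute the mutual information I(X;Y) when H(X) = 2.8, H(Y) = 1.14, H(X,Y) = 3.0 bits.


I(X;Y) = H(X) + H(Y) - H(X,Y) = 2.8 + 1.14 - 3.0 = 0.94

0.94 bits


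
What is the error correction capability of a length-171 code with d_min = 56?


Correction capability = floor((d-1)/2) = floor((56-1)/2) = 27

27 errors


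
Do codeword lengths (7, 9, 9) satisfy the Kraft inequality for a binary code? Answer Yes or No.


Kraft sum = sum(2^(-l_i)) = 0.0117, need <= 1. Result: satisfied (a binary prefix-free code with these lengths exists)

Yes


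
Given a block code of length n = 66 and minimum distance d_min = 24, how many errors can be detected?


Detection capability = d_min - 1 = 24 - 1 = 23

23 errors


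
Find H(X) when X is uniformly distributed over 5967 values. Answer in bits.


H = log2(n) = log2(5967) = 12.5428

12.5428 bits


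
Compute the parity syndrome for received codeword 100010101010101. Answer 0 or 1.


Syndrome = XOR of all bits = 1 XOR 0 XOR 0 XOR 0 XOR 1 XOR 0 XOR 1 XOR 0 XOR 1 XOR 0 XOR 1 XOR 0 XOR 1 XOR 0 XOR 1 = 1

1


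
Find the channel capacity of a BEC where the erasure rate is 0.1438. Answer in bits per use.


C = 1 - epsilon = 1 - 0.1438 = 0.8562

0.8562 bits


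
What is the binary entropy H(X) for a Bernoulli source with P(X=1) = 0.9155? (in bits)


H = -p*log2(p) - (1-p)*log2(1-p). -0.9155*log2(0.9155) = 0.116606; -0.0845*log2(0.0845) = 0.301234. H = 0.116606 + 0.301234 = 0.4178

0.4178 bits


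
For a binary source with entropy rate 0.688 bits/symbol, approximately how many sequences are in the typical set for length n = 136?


log2|A_typical| = nH = 136 * 0.688 = 93.568, so |A_typical| ~ 2^93.568 = 1.468e+28

1.468e+28


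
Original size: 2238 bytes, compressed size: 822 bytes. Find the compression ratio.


Ratio = original / compressed = 2238 / 822 = 2.7226

2.7226


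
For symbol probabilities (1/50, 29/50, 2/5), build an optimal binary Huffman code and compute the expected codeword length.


Huffman construction (repeatedly merge the two least-probable nodes; each merge adds 1 bit to every symbol beneath it): 1/50 + 2/5 = 21/50; 21/50 + 29/50 = 1. Resulting codeword lengths (in the order the probabilities were given): (2, 1, 2). L_avg = sum(p_i * l_i) = 1/50*2 + 29/50*1 + 2/5*2 = 71/50 = 1.42

1.42 bits


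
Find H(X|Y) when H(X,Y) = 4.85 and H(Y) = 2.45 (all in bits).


H(X|Y) = H(X,Y) - H(Y) = 4.85 - 2.45 = 2.4

2.4 bits


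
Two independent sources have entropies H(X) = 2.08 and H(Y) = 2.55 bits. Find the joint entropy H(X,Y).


For independent variables, H(X,Y) = H(X) + H(Y) = 2.08 + 2.55 = 4.63

4.63 bits


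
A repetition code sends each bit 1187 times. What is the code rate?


Rate = k/n = 1/1187

1/1187


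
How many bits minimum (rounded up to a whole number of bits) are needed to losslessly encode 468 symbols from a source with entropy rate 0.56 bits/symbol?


Minimum bits >= n * H = 468 * 0.56 = 262.08, rounded up to a whole number of bits = 263

263 bits


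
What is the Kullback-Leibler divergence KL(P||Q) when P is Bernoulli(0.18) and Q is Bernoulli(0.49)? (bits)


KL = p*log2(p/q) + (1-p)*log2((1-p)/(1-q)) = 0.18*log2(0.18/0.49) + 0.82*log2(0.82/0.51) = 0.3017

0.3017 bits


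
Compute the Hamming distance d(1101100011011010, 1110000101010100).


Count differing positions: . . ^ ^ ^ . . ^ ^ . . . ^ ^ ^ . = 8 differences

8


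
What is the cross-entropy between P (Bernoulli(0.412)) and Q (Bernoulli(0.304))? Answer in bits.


H(P,Q) = -p*log2(q) - (1-p)*log2(1-q). -0.412*log2(0.304) = 0.707757; -0.588*log2(0.696) = 0.307430. H(P,Q) = 0.707757 + 0.307430 = 1.0152

1.0152 bits


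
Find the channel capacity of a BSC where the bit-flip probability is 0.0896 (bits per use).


H(p) = -p*log2(p) - (1-p)*log2(1-p) = -0.0896*log2(0.0896) - 0.9104*log2(0.9104) = 0.311840 + 0.123293 = 0.4351. C = 1 - H(p) = 1 - 0.4351 = 0.5649

0.5649 bits


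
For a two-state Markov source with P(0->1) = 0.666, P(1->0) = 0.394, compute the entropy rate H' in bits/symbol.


Stationary distribution: pi_0 = p10/(p01+p10) = 0.3717, pi_1 = 0.6283. Entropy rate H' = pi_0*H(p01) + pi_1*H(p10) = 0.3717*0.919 + 0.6283*0.9673 = 0.9494

0.9494 bits/symbol


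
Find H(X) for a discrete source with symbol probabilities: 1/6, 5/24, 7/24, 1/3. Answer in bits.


H = -sum(p_i * log2(p_i)). Terms: -(1/6)*log2(1/6) = 0.430827; -(5/24)*log2(5/24) = 0.471466; -(7/24)*log2(7/24) = 0.518469; -(1/3)*log2(1/3) = 0.528321. H = 0.430827 + 0.471466 + 0.518469 + 0.528321 = 1.9491

1.9491 bits


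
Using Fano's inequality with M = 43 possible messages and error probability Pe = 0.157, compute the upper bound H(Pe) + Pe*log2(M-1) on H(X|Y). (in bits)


H(Pe) = -Pe*log2(Pe) - (1-Pe)*log2(1-Pe) = -0.157*log2(0.157) - 0.843*log2(0.843) = 0.419373 + 0.207711 = 0.6271. Pe*log2(M-1) = 0.157*log2(42) = 0.846594. Bound = H(Pe) + Pe*log2(M-1) = 0.419373 + 0.207711 + 0.846594 = 1.4737

1.4737 bits


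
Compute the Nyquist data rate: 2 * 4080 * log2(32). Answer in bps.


Rate = 2 * B * log2(M) = 2 * 4080 * 5.0 = 40800.0

40800.0 bps


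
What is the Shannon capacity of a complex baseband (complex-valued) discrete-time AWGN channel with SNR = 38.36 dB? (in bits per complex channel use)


SNR_linear = 10^(38.36/10) = 6854.8823; C = log2(1 + SNR_linear) = log2(1 + 6854.8823) = 12.7431

12.7431 bits/channel use


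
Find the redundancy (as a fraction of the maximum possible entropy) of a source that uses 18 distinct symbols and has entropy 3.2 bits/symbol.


H_max = log2(K) = log2(18) = 4.1699 bits/symbol. Redundancy = 1 - H/H_max = 1 - 3.2/4.1699 = 1 - 0.7674 = 0.2326

0.2326


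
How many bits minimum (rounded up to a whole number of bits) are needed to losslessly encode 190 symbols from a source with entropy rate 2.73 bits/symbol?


Minimum bits >= n * H = 190 * 2.73 = 518.7, rounded up to a whole number of bits = 519

519 bits


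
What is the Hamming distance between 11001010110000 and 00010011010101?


Count differing positions: ^ ^ . ^ ^ . . ^ ^ . . ^ . ^ = 8 differences

8


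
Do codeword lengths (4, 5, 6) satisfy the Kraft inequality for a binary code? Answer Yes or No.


Kraft sum = sum(2^(-l_i)) = 0.1094, need <= 1. Result: satisfied (a binary prefix-free code with these lengths exists)

Yes


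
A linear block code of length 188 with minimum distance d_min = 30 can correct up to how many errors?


Correction capability = floor((d-1)/2) = floor((30-1)/2) = 14

14 errors


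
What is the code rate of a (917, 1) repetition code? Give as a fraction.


Rate = k/n = 1/917

1/917


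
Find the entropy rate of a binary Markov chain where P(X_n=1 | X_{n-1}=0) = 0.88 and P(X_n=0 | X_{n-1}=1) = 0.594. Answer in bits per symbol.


Stationary distribution: pi_0 = p10/(p01+p10) = 0.403, pi_1 = 0.597. Entropy rate H' = pi_0*H(p01) + pi_1*H(p10) = 0.403*0.5294 + 0.597*0.9744 = 0.795

0.795 bits/symbol


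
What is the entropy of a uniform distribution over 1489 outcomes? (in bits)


H = log2(n) = log2(1489) = 10.5401

10.5401 bits


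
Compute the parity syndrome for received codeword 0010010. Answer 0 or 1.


Syndrome = XOR of all bits = 0 XOR 0 XOR 1 XOR 0 XOR 0 XOR 1 XOR 0 = 0

0


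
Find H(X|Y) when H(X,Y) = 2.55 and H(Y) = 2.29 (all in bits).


H(X|Y) = H(X,Y) - H(Y) = 2.55 - 2.29 = 0.26

0.26 bits


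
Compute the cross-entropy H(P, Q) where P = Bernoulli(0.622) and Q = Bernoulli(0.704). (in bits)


H(P,Q) = -p*log2(q) - (1-p)*log2(1-q). -0.622*log2(0.704) = 0.314951; -0.378*log2(0.296) = 0.663893. H(P,Q) = 0.314951 + 0.663893 = 0.9788

0.9788 bits


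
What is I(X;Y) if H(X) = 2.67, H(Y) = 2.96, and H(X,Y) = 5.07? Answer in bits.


I(X;Y) = H(X) + H(Y) - H(X,Y) = 2.67 + 2.96 - 5.07 = 0.56

0.56 bits


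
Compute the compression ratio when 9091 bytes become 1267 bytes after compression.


Ratio = original / compressed = 9091 / 1267 = 7.1752

7.1752


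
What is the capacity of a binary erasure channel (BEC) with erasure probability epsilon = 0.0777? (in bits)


C = 1 - epsilon = 1 - 0.0777 = 0.9223

0.9223 bits


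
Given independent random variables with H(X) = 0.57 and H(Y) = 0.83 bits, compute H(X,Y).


For independent variables, H(X,Y) = H(X) + H(Y) = 0.57 + 0.83 = 1.4

1.4 bits


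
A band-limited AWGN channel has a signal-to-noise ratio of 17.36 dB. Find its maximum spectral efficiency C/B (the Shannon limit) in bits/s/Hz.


SNR_linear = 10^(17.36/10) = 54.4503; C/B = log2(1 + SNR_linear) = log2(1 + 54.4503) = 5.7931

5.7931 bits/s/Hz


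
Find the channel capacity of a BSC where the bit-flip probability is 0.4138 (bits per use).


H(p) = -p*log2(p) - (1-p)*log2(1-p) = -0.4138*log2(0.4138) - 0.5862*log2(0.5862) = 0.526765 + 0.451688 = 0.9785. C = 1 - H(p) = 1 - 0.9785 = 0.0215

0.0215 bits


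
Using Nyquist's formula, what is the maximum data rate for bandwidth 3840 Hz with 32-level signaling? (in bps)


Rate = 2 * B * log2(M) = 2 * 3840 * 5.0 = 38400.0

38400.0 bps


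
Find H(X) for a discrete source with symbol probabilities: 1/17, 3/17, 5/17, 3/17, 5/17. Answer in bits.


H = -sum(p_i * log2(p_i)). Terms: -(1/17)*log2(1/17) = 0.240439; -(3/17)*log2(3/17) = 0.441618; -(5/17)*log2(5/17) = 0.519275; -(3/17)*log2(3/17) = 0.441618; -(5/17)*log2(5/17) = 0.519275. H = 0.240439 + 0.441618 + 0.519275 + 0.441618 + 0.519275 = 2.1622

2.1622 bits


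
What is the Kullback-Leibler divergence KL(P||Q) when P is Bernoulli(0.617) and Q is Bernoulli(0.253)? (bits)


KL = p*log2(p/q) + (1-p)*log2((1-p)/(1-q)) = 0.617*log2(0.617/0.253) + 0.383*log2(0.383/0.747) = 0.4244

0.4244 bits


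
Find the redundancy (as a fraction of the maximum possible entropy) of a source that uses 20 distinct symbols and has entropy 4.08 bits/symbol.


H_max = log2(K) = log2(20) = 4.3219 bits/symbol. Redundancy = 1 - H/H_max = 1 - 4.08/4.3219 = 1 - 0.944 = 0.056

0.056


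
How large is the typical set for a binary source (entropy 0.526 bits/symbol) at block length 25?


log2|A_typical| = nH = 25 * 0.526 = 13.15, so |A_typical| ~ 2^13.15 = 9.090e+03

9.090e+03


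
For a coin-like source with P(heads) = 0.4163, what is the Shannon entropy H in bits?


H = -p*log2(p) - (1-p)*log2(1-p). -0.4163*log2(0.4163) = 0.526330; -0.5837*log2(0.5837) = 0.453360. H = 0.526330 + 0.453360 = 0.9797

0.9797 bits


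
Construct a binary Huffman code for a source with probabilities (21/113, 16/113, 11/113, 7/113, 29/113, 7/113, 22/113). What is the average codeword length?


Huffman construction (repeatedly merge the two least-probable nodes; each merge adds 1 bit to every symbol beneath it): 7/113 + 7/113 = 14/113; 11/113 + 14/113 = 25/113; 16/113 + 21/113 = 37/113; 22/113 + 25/113 = 47/113; 29/113 + 37/113 = 66/113; 47/113 + 66/113 = 1. Resulting codeword lengths (in the order the probabilities were given): (3, 3, 3, 4, 2, 4, 2). L_avg = sum(p_i * l_i) = 21/113*3 + 16/113*3 + 11/113*3 + 7/113*4 + 29/113*2 + 7/113*4 + 22/113*2 = 302/113 = 2.6726

2.6726 bits


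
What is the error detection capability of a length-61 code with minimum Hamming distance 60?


Detection capability = d_min - 1 = 60 - 1 = 59

59 errors


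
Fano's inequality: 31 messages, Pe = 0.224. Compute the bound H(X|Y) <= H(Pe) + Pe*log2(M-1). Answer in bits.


H(Pe) = -Pe*log2(Pe) - (1-Pe)*log2(1-Pe) = -0.224*log2(0.224) - 0.776*log2(0.776) = 0.483488 + 0.283916 = 0.7674. Pe*log2(M-1) = 0.224*log2(30) = 1.099143. Bound = H(Pe) + Pe*log2(M-1) = 0.483488 + 0.283916 + 1.099143 = 1.8665

1.8665 bits


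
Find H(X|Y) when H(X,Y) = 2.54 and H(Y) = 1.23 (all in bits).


H(X|Y) = H(X,Y) - H(Y) = 2.54 - 1.23 = 1.31

1.31 bits


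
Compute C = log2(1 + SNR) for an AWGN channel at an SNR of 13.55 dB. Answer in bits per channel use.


SNR_linear = 10^(13.55/10) = 22.6464; C = log2(1 + SNR_linear) = log2(1 + 22.6464) = 4.5636

4.5636 bits/channel use


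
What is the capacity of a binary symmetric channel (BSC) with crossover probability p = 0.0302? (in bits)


H(p) = -p*log2(p) - (1-p)*log2(1-p) = -0.0302*log2(0.0302) - 0.9698*log2(0.9698) = 0.152489 + 0.042905 = 0.1954. C = 1 - H(p) = 1 - 0.1954 = 0.8046

0.8046 bits


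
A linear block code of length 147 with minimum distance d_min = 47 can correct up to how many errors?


Correction capability = floor((d-1)/2) = floor((47-1)/2) = 23

23 errors


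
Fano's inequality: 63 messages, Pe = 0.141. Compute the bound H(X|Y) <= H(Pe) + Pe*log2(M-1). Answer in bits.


H(Pe) = -Pe*log2(Pe) - (1-Pe)*log2(1-Pe) = -0.141*log2(0.141) - 0.859*log2(0.859) = 0.398499 + 0.188353 = 0.5869. Pe*log2(M-1) = 0.141*log2(62) = 0.839542. Bound = H(Pe) + Pe*log2(M-1) = 0.398499 + 0.188353 + 0.839542 = 1.4264

1.4264 bits


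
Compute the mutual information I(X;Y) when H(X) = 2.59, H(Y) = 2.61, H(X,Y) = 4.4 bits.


I(X;Y) = H(X) + H(Y) - H(X,Y) = 2.59 + 2.61 - 4.4 = 0.8

0.8 bits


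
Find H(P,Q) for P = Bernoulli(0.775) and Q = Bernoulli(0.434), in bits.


H(P,Q) = -p*log2(q) - (1-p)*log2(1-q). -0.775*log2(0.434) = 0.933281; -0.225*log2(0.566) = 0.184753. H(P,Q) = 0.933281 + 0.184753 = 1.118

1.118 bits


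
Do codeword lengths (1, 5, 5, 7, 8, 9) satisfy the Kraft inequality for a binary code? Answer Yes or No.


Kraft sum = sum(2^(-l_i)) = 0.5762, need <= 1. Result: satisfied (a binary prefix-free code with these lengths exists)

Yes


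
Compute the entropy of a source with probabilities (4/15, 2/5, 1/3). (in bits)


H = -sum(p_i * log2(p_i)). Terms: -(4/15)*log2(4/15) = 0.508504; -(2/5)*log2(2/5) = 0.528771; -(1/3)*log2(1/3) = 0.528321. H = 0.508504 + 0.528771 + 0.528321 = 1.5656

1.5656 bits


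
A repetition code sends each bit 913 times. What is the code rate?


Rate = k/n = 1/913

1/913


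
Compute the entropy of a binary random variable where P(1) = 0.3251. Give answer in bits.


H = -p*log2(p) - (1-p)*log2(1-p). -0.3251*log2(0.3251) = 0.527002; -0.6749*log2(0.6749) = 0.382840. H = 0.527002 + 0.382840 = 0.9098

0.9098 bits


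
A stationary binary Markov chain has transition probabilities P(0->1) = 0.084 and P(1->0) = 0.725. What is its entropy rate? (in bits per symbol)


Stationary distribution: pi_0 = p10/(p01+p10) = 0.8962, pi_1 = 0.1038. Entropy rate H' = pi_0*H(p01) + pi_1*H(p10) = 0.8962*0.4161 + 0.1038*0.8485 = 0.461

0.461 bits/symbol


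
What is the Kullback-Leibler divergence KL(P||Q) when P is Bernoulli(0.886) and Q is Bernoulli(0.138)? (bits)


KL = p*log2(p/q) + (1-p)*log2((1-p)/(1-q)) = 0.886*log2(0.886/0.138) + 0.114*log2(0.114/0.862) = 2.0441

2.0441 bits


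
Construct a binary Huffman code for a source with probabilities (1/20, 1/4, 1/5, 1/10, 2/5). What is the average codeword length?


Huffman construction (repeatedly merge the two least-probable nodes; each merge adds 1 bit to every symbol beneath it): 1/20 + 1/10 = 3/20; 3/20 + 1/5 = 7/20; 1/4 + 7/20 = 3/5; 2/5 + 3/5 = 1. Resulting codeword lengths (in the order the probabilities were given): (4, 2, 3, 4, 1). L_avg = sum(p_i * l_i) = 1/20*4 + 1/4*2 + 1/5*3 + 1/10*4 + 2/5*1 = 21/10 = 2.1

2.1 bits


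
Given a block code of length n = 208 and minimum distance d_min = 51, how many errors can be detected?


Detection capability = d_min - 1 = 51 - 1 = 50

50 errors


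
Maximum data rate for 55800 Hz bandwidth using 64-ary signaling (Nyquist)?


Rate = 2 * B * log2(M) = 2 * 55800 * 6.0 = 669600.0

669600.0 bps
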